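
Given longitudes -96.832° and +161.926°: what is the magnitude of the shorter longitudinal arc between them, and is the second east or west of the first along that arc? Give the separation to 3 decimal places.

101.242° west

Raw difference: 161.926 − -96.832 = 258.758°.
Normalise into (−180°, 180°]: 258.758° − 360° = -101.242°.
Negative ⇒ the second point lies to the west; separation 101.242°.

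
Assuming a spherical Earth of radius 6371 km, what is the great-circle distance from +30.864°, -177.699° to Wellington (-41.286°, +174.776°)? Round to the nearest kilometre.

8060 km

Δλ = 174.776 − -177.699 = 352.475°; wrapped into (−180°, 180°]: -7.525°.
Δφ = -41.286 − 30.864 = -72.150°.
a = sin²(Δφ/2) + cos φ₁ · cos φ₂ · sin²(Δλ/2) = 0.349514.
c = 2·atan2(√a, √(1−a)) = 1.26509 rad → d = 6371·c ≈ 8059.86 km.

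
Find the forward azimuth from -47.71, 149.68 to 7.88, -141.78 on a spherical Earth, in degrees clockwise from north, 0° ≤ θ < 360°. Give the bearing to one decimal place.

68.7°

Δλ = -141.78 − 149.68 = -291.46°; wrapped into (−180°, 180°]: 68.54°.
θ = atan2( sin Δλ · cos φ₂ , cos φ₁ · sin φ₂ − sin φ₁ · cos φ₂ · cos Δλ )
  = atan2(0.92189, 0.36033) = 68.651° → normalised to [0°, 360°): 68.651°.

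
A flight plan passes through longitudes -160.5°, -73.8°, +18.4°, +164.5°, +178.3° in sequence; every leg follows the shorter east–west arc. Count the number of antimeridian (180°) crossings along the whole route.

0

Leg 1: -160.5° → -73.8°, shortest Δλ = 86.7° (east) — does not cross 180°.
Leg 2: -73.8° → +18.4°, shortest Δλ = 92.2° (east) — does not cross 180°.
Leg 3: +18.4° → +164.5°, shortest Δλ = 146.1° (east) — does not cross 180°.
Leg 4: +164.5° → +178.3°, shortest Δλ = 13.8° (east) — does not cross 180°.
Total crossings: 0.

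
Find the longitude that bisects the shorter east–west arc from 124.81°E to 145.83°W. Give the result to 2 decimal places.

169.49°E

Signed shortest Δλ from +124.81° to -145.83° is +89.36°.
Midpoint longitude = +124.81° + (+89.36°)/2 = +124.81° + 44.68° = +169.49°.
(The naïve average (+124.81 + -145.83)/2 = -10.51° is on the wrong side of the globe.)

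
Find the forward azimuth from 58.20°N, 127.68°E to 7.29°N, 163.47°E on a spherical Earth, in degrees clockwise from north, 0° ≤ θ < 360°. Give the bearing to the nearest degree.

Δλ = 163.47 − 127.68 = 35.79°.
θ = atan2( sin Δλ · cos φ₂ , cos φ₁ · sin φ₂ − sin φ₁ · cos φ₂ · cos Δλ )
  = atan2(0.58009, -0.61697) = 136.764° → normalised to [0°, 360°): 136.764°.

137°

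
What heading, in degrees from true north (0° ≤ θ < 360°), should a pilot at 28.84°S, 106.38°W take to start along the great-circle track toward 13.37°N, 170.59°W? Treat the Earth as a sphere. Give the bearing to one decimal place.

Δλ = -170.59 − -106.38 = -64.21°.
θ = atan2( sin Δλ · cos φ₂ , cos φ₁ · sin φ₂ − sin φ₁ · cos φ₂ · cos Δλ )
  = atan2(-0.87599, 0.40673) = -65.094° → normalised to [0°, 360°): 294.906°.

294.9°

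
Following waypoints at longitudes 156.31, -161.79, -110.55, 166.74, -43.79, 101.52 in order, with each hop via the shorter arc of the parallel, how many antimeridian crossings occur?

3

Leg 1: +156.31° → -161.79°, shortest Δλ = 41.9° (east) — crosses 180°.
Leg 2: -161.79° → -110.55°, shortest Δλ = 51.24° (east) — does not cross 180°.
Leg 3: -110.55° → +166.74°, shortest Δλ = -82.71° (west) — crosses 180°.
Leg 4: +166.74° → -43.79°, shortest Δλ = 149.47° (east) — crosses 180°.
Leg 5: -43.79° → +101.52°, shortest Δλ = 145.31° (east) — does not cross 180°.
Total crossings: 3.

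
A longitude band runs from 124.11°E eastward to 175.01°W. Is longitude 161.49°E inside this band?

Yes

Band width going east from +124.11° to -175.01°: ((-175.01 − 124.11) mod 360) = 60.88°.
Offset of +161.49° east of the west edge: ((161.49 − 124.11) mod 360) = 37.38°.
37.38° ≤ 60.88° ⇒ inside.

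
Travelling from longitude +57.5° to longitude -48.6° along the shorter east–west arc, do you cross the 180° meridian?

No

Signed shortest Δλ = ((-48.6 − 57.5 + 180) mod 360) − 180 = -106.1°.
Going west by 106.1° from +57.5° reaches -48.6° without touching 180°.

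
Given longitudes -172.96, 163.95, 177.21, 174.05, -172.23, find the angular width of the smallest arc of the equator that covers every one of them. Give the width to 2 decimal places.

23.82°

Sort the longitudes: -172.96°, -172.23°, +163.95°, +174.05°, +177.21°.
Eastward gaps between consecutive values (wrapping around): 0.73°, 336.18°, 10.10°, 3.16°, 9.83°.
Largest gap = 336.18° ⇒ minimal covering band is its complement: 360° − 336.18° = 23.82°.
Band runs from +163.95° eastward to -172.23°, crossing the antimeridian.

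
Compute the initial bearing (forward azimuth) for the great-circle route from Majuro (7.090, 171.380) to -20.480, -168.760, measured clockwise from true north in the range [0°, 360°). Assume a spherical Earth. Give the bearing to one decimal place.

145.1°

Δλ = -168.760 − 171.380 = -340.140°; wrapped into (−180°, 180°]: 19.860°.
θ = atan2( sin Δλ · cos φ₂ , cos φ₁ · sin φ₂ − sin φ₁ · cos φ₂ · cos Δλ )
  = atan2(0.31825, -0.45596) = 145.085° → normalised to [0°, 360°): 145.085°.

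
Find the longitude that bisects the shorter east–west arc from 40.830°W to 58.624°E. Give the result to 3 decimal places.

8.897°E

Signed shortest Δλ from -40.830° to +58.624° is +99.454°.
Midpoint longitude = -40.830° + (+99.454°)/2 = -40.830° + 49.727° = +8.897°.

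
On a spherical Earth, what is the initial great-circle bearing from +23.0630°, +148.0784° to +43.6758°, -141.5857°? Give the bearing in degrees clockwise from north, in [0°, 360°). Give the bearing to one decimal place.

Δλ = -141.5857 − 148.0784 = -289.6641°; wrapped into (−180°, 180°]: 70.3359°.
θ = atan2( sin Δλ · cos φ₂ , cos φ₁ · sin φ₂ − sin φ₁ · cos φ₂ · cos Δλ )
  = atan2(0.68108, 0.54004) = 51.588° → normalised to [0°, 360°): 51.588°.

51.6°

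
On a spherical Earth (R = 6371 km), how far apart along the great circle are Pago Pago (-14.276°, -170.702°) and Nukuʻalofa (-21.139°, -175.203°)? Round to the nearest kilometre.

900 km

Δλ = -175.203 − -170.702 = -4.501°.
Δφ = -21.139 − -14.276 = -6.863°.
a = sin²(Δφ/2) + cos φ₁ · cos φ₂ · sin²(Δλ/2) = 0.004976.
c = 2·atan2(√a, √(1−a)) = 0.14121 rad → d = 6371·c ≈ 899.62 km.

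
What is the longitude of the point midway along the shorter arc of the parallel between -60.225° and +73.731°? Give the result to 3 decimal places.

Signed shortest Δλ from -60.225° to +73.731° is +133.956°.
Midpoint longitude = -60.225° + (+133.956°)/2 = -60.225° + 66.978° = +6.753°.

+6.753°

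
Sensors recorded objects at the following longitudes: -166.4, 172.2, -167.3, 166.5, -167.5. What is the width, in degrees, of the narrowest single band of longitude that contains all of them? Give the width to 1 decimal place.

Sort the longitudes: -167.5°, -167.3°, -166.4°, +166.5°, +172.2°.
Eastward gaps between consecutive values (wrapping around): 0.2°, 0.9°, 332.9°, 5.7°, 20.3°.
Largest gap = 332.9° ⇒ minimal covering band is its complement: 360° − 332.9° = 27.1°.
Band runs from +166.5° eastward to -166.4°, crossing the antimeridian.

27.1°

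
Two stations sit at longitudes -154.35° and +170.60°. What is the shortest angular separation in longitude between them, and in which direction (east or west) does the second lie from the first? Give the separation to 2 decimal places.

Raw difference: 170.60 − -154.35 = 324.95°.
Normalise into (−180°, 180°]: 324.95° − 360° = -35.05°.
Negative ⇒ the second point lies to the west; separation 35.05°.

35.05° west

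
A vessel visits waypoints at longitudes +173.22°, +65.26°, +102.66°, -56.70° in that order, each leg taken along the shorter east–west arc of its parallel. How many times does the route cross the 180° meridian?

0

Leg 1: +173.22° → +65.26°, shortest Δλ = -107.96° (west) — does not cross 180°.
Leg 2: +65.26° → +102.66°, shortest Δλ = 37.4° (east) — does not cross 180°.
Leg 3: +102.66° → -56.70°, shortest Δλ = -159.36° (west) — does not cross 180°.
Total crossings: 0.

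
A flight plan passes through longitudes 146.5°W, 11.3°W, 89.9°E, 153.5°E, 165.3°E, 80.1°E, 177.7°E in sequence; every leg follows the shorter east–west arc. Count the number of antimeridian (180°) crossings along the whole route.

0

Leg 1: -146.5° → -11.3°, shortest Δλ = 135.2° (east) — does not cross 180°.
Leg 2: -11.3° → +89.9°, shortest Δλ = 101.2° (east) — does not cross 180°.
Leg 3: +89.9° → +153.5°, shortest Δλ = 63.6° (east) — does not cross 180°.
Leg 4: +153.5° → +165.3°, shortest Δλ = 11.8° (east) — does not cross 180°.
Leg 5: +165.3° → +80.1°, shortest Δλ = -85.2° (west) — does not cross 180°.
Leg 6: +80.1° → +177.7°, shortest Δλ = 97.6° (east) — does not cross 180°.
Total crossings: 0.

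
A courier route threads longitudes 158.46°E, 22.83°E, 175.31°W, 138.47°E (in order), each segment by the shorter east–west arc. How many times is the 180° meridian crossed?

2

Leg 1: +158.46° → +22.83°, shortest Δλ = -135.63° (west) — does not cross 180°.
Leg 2: +22.83° → -175.31°, shortest Δλ = 161.86° (east) — crosses 180°.
Leg 3: -175.31° → +138.47°, shortest Δλ = -46.22° (west) — crosses 180°.
Total crossings: 2.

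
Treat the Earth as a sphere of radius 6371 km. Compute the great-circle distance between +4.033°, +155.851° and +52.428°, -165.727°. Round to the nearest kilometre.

Δλ = -165.727 − 155.851 = -321.578°; wrapped into (−180°, 180°]: 38.422°.
Δφ = 52.428 − 4.033 = 48.395°.
a = sin²(Δφ/2) + cos φ₁ · cos φ₂ · sin²(Δλ/2) = 0.233861.
c = 2·atan2(√a, √(1−a)) = 1.00951 rad → d = 6371·c ≈ 6431.57 km.

6432 km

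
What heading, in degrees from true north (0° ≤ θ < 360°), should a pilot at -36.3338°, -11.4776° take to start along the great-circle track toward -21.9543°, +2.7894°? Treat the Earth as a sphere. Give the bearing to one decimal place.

44.6°

Δλ = 2.7894 − -11.4776 = 14.2670°.
θ = atan2( sin Δλ · cos φ₂ , cos φ₁ · sin φ₂ − sin φ₁ · cos φ₂ · cos Δλ )
  = atan2(0.22857, 0.23139) = 44.648° → normalised to [0°, 360°): 44.648°.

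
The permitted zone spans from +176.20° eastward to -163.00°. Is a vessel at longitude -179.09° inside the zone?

Yes

Band width going east from +176.20° to -163.00°: ((-163.00 − 176.20) mod 360) = 20.80°.
Offset of -179.09° east of the west edge: ((-179.09 − 176.20) mod 360) = 4.71°.
4.71° ≤ 20.80° ⇒ inside.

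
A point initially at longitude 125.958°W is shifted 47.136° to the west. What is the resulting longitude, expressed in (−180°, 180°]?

Start at -125.958°; shift −47.136° → -173.094°.
-173.094° already lies in (−180°, 180°].

173.094°W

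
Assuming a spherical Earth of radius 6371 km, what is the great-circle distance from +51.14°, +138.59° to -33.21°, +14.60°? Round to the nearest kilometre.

Δλ = 14.60 − 138.59 = -123.99°.
Δφ = -33.21 − 51.14 = -84.35°.
a = sin²(Δφ/2) + cos φ₁ · cos φ₂ · sin²(Δλ/2) = 0.859980.
c = 2·atan2(√a, √(1−a)) = 2.37454 rad → d = 6371·c ≈ 15128.19 km.

15128 km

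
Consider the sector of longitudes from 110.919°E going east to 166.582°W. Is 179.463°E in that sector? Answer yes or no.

Band width going east from +110.919° to -166.582°: ((-166.582 − 110.919) mod 360) = 82.499°.
Offset of +179.463° east of the west edge: ((179.463 − 110.919) mod 360) = 68.544°.
68.544° ≤ 82.499° ⇒ inside.

Yes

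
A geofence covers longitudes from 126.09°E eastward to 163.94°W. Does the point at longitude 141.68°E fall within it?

Yes

Band width going east from +126.09° to -163.94°: ((-163.94 − 126.09) mod 360) = 69.97°.
Offset of +141.68° east of the west edge: ((141.68 − 126.09) mod 360) = 15.59°.
15.59° ≤ 69.97° ⇒ inside.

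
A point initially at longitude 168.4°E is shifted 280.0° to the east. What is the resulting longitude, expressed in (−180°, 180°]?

Start at +168.4°; shift +280.0° → +448.4°.
+448.4° lies outside (−180°, 180°]; subtract 360° → +88.4°.

88.4°E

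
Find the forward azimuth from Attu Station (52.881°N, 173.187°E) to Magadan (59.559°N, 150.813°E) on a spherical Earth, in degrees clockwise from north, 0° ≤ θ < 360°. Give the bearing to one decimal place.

Δλ = 150.813 − 173.187 = -22.374°.
θ = atan2( sin Δλ · cos φ₂ , cos φ₁ · sin φ₂ − sin φ₁ · cos φ₂ · cos Δλ )
  = atan2(-0.19286, 0.14670) = -52.740° → normalised to [0°, 360°): 307.260°.

307.3°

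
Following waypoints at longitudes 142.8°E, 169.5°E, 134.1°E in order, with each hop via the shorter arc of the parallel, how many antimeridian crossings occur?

Leg 1: +142.8° → +169.5°, shortest Δλ = 26.7° (east) — does not cross 180°.
Leg 2: +169.5° → +134.1°, shortest Δλ = -35.4° (west) — does not cross 180°.
Total crossings: 0.

0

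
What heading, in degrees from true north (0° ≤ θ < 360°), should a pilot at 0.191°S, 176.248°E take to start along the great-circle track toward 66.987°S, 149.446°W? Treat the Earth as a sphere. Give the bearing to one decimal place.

166.5°

Δλ = -149.446 − 176.248 = -325.694°; wrapped into (−180°, 180°]: 34.306°.
θ = atan2( sin Δλ · cos φ₂ , cos φ₁ · sin φ₂ − sin φ₁ · cos φ₂ · cos Δλ )
  = atan2(0.22034, -0.91933) = 166.522° → normalised to [0°, 360°): 166.522°.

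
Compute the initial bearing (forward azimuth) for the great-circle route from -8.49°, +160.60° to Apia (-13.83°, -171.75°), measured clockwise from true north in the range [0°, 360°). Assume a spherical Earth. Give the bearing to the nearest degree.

104°

Δλ = -171.75 − 160.60 = -332.35°; wrapped into (−180°, 180°]: 27.65°.
θ = atan2( sin Δλ · cos φ₂ , cos φ₁ · sin φ₂ − sin φ₁ · cos φ₂ · cos Δλ )
  = atan2(0.45062, -0.10944) = 103.651° → normalised to [0°, 360°): 103.651°.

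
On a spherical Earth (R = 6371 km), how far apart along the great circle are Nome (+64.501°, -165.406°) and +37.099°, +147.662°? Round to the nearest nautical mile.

2332 nmi

Δλ = 147.662 − -165.406 = 313.068°; wrapped into (−180°, 180°]: -46.932°.
Δφ = 37.099 − 64.501 = -27.402°.
a = sin²(Δφ/2) + cos φ₁ · cos φ₂ · sin²(Δλ/2) = 0.110546.
c = 2·atan2(√a, √(1−a)) = 0.67787 rad → d = 6371·c ≈ 4318.73 km ≈ 2331.93 nmi.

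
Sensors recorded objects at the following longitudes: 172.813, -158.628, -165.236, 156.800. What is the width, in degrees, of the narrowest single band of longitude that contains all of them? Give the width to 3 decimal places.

44.572°

Sort the longitudes: -165.236°, -158.628°, +156.800°, +172.813°.
Eastward gaps between consecutive values (wrapping around): 6.608°, 315.428°, 16.013°, 21.951°.
Largest gap = 315.428° ⇒ minimal covering band is its complement: 360° − 315.428° = 44.572°.
Band runs from +156.800° eastward to -158.628°, crossing the antimeridian.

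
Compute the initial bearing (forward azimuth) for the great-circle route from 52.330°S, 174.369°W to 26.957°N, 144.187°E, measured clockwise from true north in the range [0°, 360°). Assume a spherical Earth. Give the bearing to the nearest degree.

Δλ = 144.187 − -174.369 = 318.556°; wrapped into (−180°, 180°]: -41.444°.
θ = atan2( sin Δλ · cos φ₂ , cos φ₁ · sin φ₂ − sin φ₁ · cos φ₂ · cos Δλ )
  = atan2(-0.58997, 0.80591) = -36.206° → normalised to [0°, 360°): 323.794°.

324°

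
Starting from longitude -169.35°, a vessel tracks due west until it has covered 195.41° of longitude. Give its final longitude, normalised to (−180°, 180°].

Start at -169.35°; shift −195.41° → -364.76°.
-364.76° lies outside (−180°, 180°]; add 360° → -4.76°.

-4.76°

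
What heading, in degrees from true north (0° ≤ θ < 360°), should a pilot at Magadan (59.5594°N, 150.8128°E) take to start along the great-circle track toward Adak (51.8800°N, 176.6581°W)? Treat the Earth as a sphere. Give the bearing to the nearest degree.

Δλ = -176.6581 − 150.8128 = -327.4709°; wrapped into (−180°, 180°]: 32.5291°.
θ = atan2( sin Δλ · cos φ₂ , cos φ₁ · sin φ₂ − sin φ₁ · cos φ₂ · cos Δλ )
  = atan2(0.33195, -0.05013) = 98.589° → normalised to [0°, 360°): 98.589°.

99°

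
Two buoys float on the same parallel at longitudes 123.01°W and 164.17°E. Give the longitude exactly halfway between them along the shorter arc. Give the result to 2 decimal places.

159.42°W

Signed shortest Δλ from -123.01° to +164.17° is -72.82°.
Midpoint longitude = -123.01° + (-72.82°)/2 = -123.01° − 36.41° = -159.42°.
(The naïve average (-123.01 + +164.17)/2 = 20.58° is on the wrong side of the globe.)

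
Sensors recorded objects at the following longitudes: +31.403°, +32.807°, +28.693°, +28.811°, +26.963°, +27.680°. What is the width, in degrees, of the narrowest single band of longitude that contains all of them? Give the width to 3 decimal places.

5.844°

Sort the longitudes: +26.963°, +27.680°, +28.693°, +28.811°, +31.403°, +32.807°.
Eastward gaps between consecutive values (wrapping around): 0.717°, 1.013°, 0.118°, 2.592°, 1.404°, 354.156°.
Largest gap = 354.156° ⇒ minimal covering band is its complement: 360° − 354.156° = 5.844°.
Band runs from +26.963° eastward to +32.807°.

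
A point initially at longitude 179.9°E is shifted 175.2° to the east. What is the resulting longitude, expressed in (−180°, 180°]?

Start at +179.9°; shift +175.2° → +355.1°.
+355.1° lies outside (−180°, 180°]; subtract 360° → -4.9°.

4.9°W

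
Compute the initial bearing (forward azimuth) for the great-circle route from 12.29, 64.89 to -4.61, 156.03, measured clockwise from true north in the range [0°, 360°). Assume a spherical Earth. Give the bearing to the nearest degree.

Δλ = 156.03 − 64.89 = 91.14°.
θ = atan2( sin Δλ · cos φ₂ , cos φ₁ · sin φ₂ − sin φ₁ · cos φ₂ · cos Δλ )
  = atan2(0.99657, -0.07431) = 94.264° → normalised to [0°, 360°): 94.264°.

94°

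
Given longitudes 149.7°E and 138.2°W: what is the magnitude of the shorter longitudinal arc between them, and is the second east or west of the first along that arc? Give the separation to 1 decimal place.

72.1° east

Raw difference: -138.2 − 149.7 = -287.9°.
Normalise into (−180°, 180°]: -287.9° + 360° = 72.1°.
Positive ⇒ the second point lies to the east; separation 72.1°.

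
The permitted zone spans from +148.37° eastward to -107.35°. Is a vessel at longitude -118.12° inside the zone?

Band width going east from +148.37° to -107.35°: ((-107.35 − 148.37) mod 360) = 104.28°.
Offset of -118.12° east of the west edge: ((-118.12 − 148.37) mod 360) = 93.51°.
93.51° ≤ 104.28° ⇒ inside.

Yes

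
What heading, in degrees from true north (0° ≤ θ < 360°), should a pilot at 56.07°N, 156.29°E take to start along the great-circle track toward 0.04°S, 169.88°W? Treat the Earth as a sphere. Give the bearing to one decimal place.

141.1°

Δλ = -169.88 − 156.29 = -326.17°; wrapped into (−180°, 180°]: 33.83°.
θ = atan2( sin Δλ · cos φ₂ , cos φ₁ · sin φ₂ − sin φ₁ · cos φ₂ · cos Δλ )
  = atan2(0.55673, -0.68963) = 141.087° → normalised to [0°, 360°): 141.087°.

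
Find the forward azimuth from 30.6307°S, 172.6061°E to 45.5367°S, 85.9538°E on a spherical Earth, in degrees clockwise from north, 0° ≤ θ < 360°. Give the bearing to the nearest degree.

Δλ = 85.9538 − 172.6061 = -86.6523°.
θ = atan2( sin Δλ · cos φ₂ , cos φ₁ · sin φ₂ − sin φ₁ · cos φ₂ · cos Δλ )
  = atan2(-0.69926, -0.59328) = -130.313° → normalised to [0°, 360°): 229.687°.

230°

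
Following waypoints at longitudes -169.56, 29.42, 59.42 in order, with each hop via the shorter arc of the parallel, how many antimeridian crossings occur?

Leg 1: -169.56° → +29.42°, shortest Δλ = -161.02° (west) — crosses 180°.
Leg 2: +29.42° → +59.42°, shortest Δλ = 30.0° (east) — does not cross 180°.
Total crossings: 1.

1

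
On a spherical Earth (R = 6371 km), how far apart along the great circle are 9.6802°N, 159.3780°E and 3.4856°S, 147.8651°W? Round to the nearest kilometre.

6024 km

Δλ = -147.8651 − 159.3780 = -307.2431°; wrapped into (−180°, 180°]: 52.7569°.
Δφ = -3.4856 − 9.6802 = -13.1658°.
a = sin²(Δφ/2) + cos φ₁ · cos φ₂ · sin²(Δλ/2) = 0.207373.
c = 2·atan2(√a, √(1−a)) = 0.94560 rad → d = 6371·c ≈ 6024.43 km.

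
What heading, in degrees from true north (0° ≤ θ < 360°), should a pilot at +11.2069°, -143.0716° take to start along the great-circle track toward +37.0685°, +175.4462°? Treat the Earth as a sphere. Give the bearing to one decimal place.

Δλ = 175.4462 − -143.0716 = 318.5178°; wrapped into (−180°, 180°]: -41.4822°.
θ = atan2( sin Δλ · cos φ₂ , cos φ₁ · sin φ₂ − sin φ₁ · cos φ₂ · cos Δλ )
  = atan2(-0.52853, 0.47510) = -48.047° → normalised to [0°, 360°): 311.953°.

312.0°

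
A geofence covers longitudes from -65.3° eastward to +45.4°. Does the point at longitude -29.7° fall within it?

Yes

Band width going east from -65.3° to +45.4°: ((45.4 − -65.3) mod 360) = 110.7°.
Offset of -29.7° east of the west edge: ((-29.7 − -65.3) mod 360) = 35.6°.
35.6° ≤ 110.7° ⇒ inside.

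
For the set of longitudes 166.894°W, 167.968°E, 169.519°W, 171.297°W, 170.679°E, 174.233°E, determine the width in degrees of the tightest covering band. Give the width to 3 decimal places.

25.138°

Sort the longitudes: -171.297°, -169.519°, -166.894°, +167.968°, +170.679°, +174.233°.
Eastward gaps between consecutive values (wrapping around): 1.778°, 2.625°, 334.862°, 2.711°, 3.554°, 14.470°.
Largest gap = 334.862° ⇒ minimal covering band is its complement: 360° − 334.862° = 25.138°.
Band runs from +167.968° eastward to -166.894°, crossing the antimeridian.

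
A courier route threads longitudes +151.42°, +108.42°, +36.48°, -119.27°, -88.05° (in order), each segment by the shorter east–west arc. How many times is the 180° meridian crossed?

0

Leg 1: +151.42° → +108.42°, shortest Δλ = -43.0° (west) — does not cross 180°.
Leg 2: +108.42° → +36.48°, shortest Δλ = -71.94° (west) — does not cross 180°.
Leg 3: +36.48° → -119.27°, shortest Δλ = -155.75° (west) — does not cross 180°.
Leg 4: -119.27° → -88.05°, shortest Δλ = 31.22° (east) — does not cross 180°.
Total crossings: 0.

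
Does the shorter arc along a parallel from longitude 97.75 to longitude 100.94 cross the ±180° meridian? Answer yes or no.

No

Signed shortest Δλ = ((100.94 − 97.75 + 180) mod 360) − 180 = 3.19°.
Going east by 3.19° from +97.75° reaches +100.94° without touching 180°.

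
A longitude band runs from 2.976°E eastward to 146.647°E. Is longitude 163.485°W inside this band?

Band width going east from +2.976° to +146.647°: ((146.647 − 2.976) mod 360) = 143.671°.
Offset of -163.485° east of the west edge: ((-163.485 − 2.976) mod 360) = 193.539°.
193.539° > 143.671° ⇒ outside.

No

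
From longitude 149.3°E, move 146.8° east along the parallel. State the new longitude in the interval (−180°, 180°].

63.9°W

Start at +149.3°; shift +146.8° → +296.1°.
+296.1° lies outside (−180°, 180°]; subtract 360° → -63.9°.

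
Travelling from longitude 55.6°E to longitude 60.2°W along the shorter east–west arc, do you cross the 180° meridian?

No

Signed shortest Δλ = ((-60.2 − 55.6 + 180) mod 360) − 180 = -115.8°.
Going west by 115.8° from +55.6° reaches -60.2° without touching 180°.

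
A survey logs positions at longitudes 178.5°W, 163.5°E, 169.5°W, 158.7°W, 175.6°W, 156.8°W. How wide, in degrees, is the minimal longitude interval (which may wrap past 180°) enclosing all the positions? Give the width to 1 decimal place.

Sort the longitudes: -178.5°, -175.6°, -169.5°, -158.7°, -156.8°, +163.5°.
Eastward gaps between consecutive values (wrapping around): 2.9°, 6.1°, 10.8°, 1.9°, 320.3°, 18.0°.
Largest gap = 320.3° ⇒ minimal covering band is its complement: 360° − 320.3° = 39.7°.
Band runs from +163.5° eastward to -156.8°, crossing the antimeridian.

39.7°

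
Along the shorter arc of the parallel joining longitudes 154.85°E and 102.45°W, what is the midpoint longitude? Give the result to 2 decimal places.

153.80°W

Signed shortest Δλ from +154.85° to -102.45° is +102.70°.
Midpoint longitude = +154.85° + (+102.70°)/2 = +154.85° + 51.35° = +206.20°.
Normalise into (−180°, 180°]: -153.80°.
(The naïve average (+154.85 + -102.45)/2 = 26.2° is on the wrong side of the globe.)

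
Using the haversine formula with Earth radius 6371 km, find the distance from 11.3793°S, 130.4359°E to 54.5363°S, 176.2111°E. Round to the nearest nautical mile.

Δλ = 176.2111 − 130.4359 = 45.7752°.
Δφ = -54.5363 − -11.3793 = -43.1570°.
a = sin²(Δφ/2) + cos φ₁ · cos φ₂ · sin²(Δλ/2) = 0.221294.
c = 2·atan2(√a, √(1−a)) = 0.97953 rad → d = 6371·c ≈ 6240.60 km ≈ 3369.65 nmi.

3370 nmi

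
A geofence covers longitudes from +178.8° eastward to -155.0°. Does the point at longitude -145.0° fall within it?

No

Band width going east from +178.8° to -155.0°: ((-155.0 − 178.8) mod 360) = 26.2°.
Offset of -145.0° east of the west edge: ((-145.0 − 178.8) mod 360) = 36.2°.
36.2° > 26.2° ⇒ outside.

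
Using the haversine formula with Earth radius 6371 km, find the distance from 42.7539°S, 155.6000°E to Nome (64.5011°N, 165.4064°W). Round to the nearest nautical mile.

6697 nmi

Δλ = -165.4064 − 155.6000 = -321.0064°; wrapped into (−180°, 180°]: 38.9936°.
Δφ = 64.5011 − -42.7539 = 107.2550°.
a = sin²(Δφ/2) + cos φ₁ · cos φ₂ · sin²(Δλ/2) = 0.683524.
c = 2·atan2(√a, √(1−a)) = 1.94663 rad → d = 6371·c ≈ 12401.97 km ≈ 6696.53 nmi.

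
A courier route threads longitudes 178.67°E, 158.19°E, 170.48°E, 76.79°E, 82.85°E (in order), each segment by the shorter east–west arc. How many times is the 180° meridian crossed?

Leg 1: +178.67° → +158.19°, shortest Δλ = -20.48° (west) — does not cross 180°.
Leg 2: +158.19° → +170.48°, shortest Δλ = 12.29° (east) — does not cross 180°.
Leg 3: +170.48° → +76.79°, shortest Δλ = -93.69° (west) — does not cross 180°.
Leg 4: +76.79° → +82.85°, shortest Δλ = 6.06° (east) — does not cross 180°.
Total crossings: 0.

0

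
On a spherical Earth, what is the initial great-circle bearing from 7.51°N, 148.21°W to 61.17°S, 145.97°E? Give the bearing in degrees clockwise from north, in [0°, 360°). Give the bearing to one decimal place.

206.2°

Δλ = 145.97 − -148.21 = 294.18°; wrapped into (−180°, 180°]: -65.82°.
θ = atan2( sin Δλ · cos φ₂ , cos φ₁ · sin φ₂ − sin φ₁ · cos φ₂ · cos Δλ )
  = atan2(-0.43990, -0.89435) = -153.809° → normalised to [0°, 360°): 206.191°.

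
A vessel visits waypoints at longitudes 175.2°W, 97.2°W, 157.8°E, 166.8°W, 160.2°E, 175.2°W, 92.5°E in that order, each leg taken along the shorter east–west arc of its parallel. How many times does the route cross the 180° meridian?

5

Leg 1: -175.2° → -97.2°, shortest Δλ = 78.0° (east) — does not cross 180°.
Leg 2: -97.2° → +157.8°, shortest Δλ = -105.0° (west) — crosses 180°.
Leg 3: +157.8° → -166.8°, shortest Δλ = 35.4° (east) — crosses 180°.
Leg 4: -166.8° → +160.2°, shortest Δλ = -33.0° (west) — crosses 180°.
Leg 5: +160.2° → -175.2°, shortest Δλ = 24.6° (east) — crosses 180°.
Leg 6: -175.2° → +92.5°, shortest Δλ = -92.3° (west) — crosses 180°.
Total crossings: 5.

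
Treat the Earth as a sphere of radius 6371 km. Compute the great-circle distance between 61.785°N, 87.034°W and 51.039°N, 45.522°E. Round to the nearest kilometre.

Δλ = 45.522 − -87.034 = 132.556°.
Δφ = 51.039 − 61.785 = -10.746°.
a = sin²(Δφ/2) + cos φ₁ · cos φ₂ · sin²(Δλ/2) = 0.257936.
c = 2·atan2(√a, √(1−a)) = 1.06543 rad → d = 6371·c ≈ 6787.85 km.

6788 km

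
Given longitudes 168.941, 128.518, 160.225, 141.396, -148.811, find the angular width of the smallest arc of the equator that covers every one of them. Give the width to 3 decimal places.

82.671°

Sort the longitudes: -148.811°, +128.518°, +141.396°, +160.225°, +168.941°.
Eastward gaps between consecutive values (wrapping around): 277.329°, 12.878°, 18.829°, 8.716°, 42.248°.
Largest gap = 277.329° ⇒ minimal covering band is its complement: 360° − 277.329° = 82.671°.
Band runs from +128.518° eastward to -148.811°, crossing the antimeridian.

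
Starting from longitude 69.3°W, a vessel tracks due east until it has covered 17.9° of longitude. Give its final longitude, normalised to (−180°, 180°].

Start at -69.3°; shift +17.9° → -51.4°.
-51.4° already lies in (−180°, 180°].

51.4°W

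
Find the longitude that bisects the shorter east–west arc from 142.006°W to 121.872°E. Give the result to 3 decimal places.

169.933°E

Signed shortest Δλ from -142.006° to +121.872° is -96.122°.
Midpoint longitude = -142.006° + (-96.122°)/2 = -142.006° − 48.061° = -190.067°.
Normalise into (−180°, 180°]: +169.933°.
(The naïve average (-142.006 + +121.872)/2 = -10.067° is on the wrong side of the globe.)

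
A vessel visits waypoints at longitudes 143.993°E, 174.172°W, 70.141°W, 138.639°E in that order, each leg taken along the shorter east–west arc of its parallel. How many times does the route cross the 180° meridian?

2

Leg 1: +143.993° → -174.172°, shortest Δλ = 41.835° (east) — crosses 180°.
Leg 2: -174.172° → -70.141°, shortest Δλ = 104.031° (east) — does not cross 180°.
Leg 3: -70.141° → +138.639°, shortest Δλ = -151.22° (west) — crosses 180°.
Total crossings: 2.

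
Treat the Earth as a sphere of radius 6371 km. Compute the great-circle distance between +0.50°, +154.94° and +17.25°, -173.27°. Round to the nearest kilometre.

3945 km

Δλ = -173.27 − 154.94 = -328.21°; wrapped into (−180°, 180°]: 31.79°.
Δφ = 17.25 − 0.50 = 16.75°.
a = sin²(Δφ/2) + cos φ₁ · cos φ₂ · sin²(Δλ/2) = 0.092845.
c = 2·atan2(√a, √(1−a)) = 0.61926 rad → d = 6371·c ≈ 3945.29 km.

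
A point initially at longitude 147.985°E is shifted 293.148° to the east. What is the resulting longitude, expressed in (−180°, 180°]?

81.133°E

Start at +147.985°; shift +293.148° → +441.133°.
+441.133° lies outside (−180°, 180°]; subtract 360° → +81.133°.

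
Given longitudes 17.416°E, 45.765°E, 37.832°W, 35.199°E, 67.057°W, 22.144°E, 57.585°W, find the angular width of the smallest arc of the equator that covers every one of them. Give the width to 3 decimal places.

112.822°

Sort the longitudes: -67.057°, -57.585°, -37.832°, +17.416°, +22.144°, +35.199°, +45.765°.
Eastward gaps between consecutive values (wrapping around): 9.472°, 19.753°, 55.248°, 4.728°, 13.055°, 10.566°, 247.178°.
Largest gap = 247.178° ⇒ minimal covering band is its complement: 360° − 247.178° = 112.822°.
Band runs from -67.057° eastward to +45.765°.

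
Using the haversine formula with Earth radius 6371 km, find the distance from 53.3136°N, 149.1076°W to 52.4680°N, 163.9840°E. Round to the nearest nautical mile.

1669 nmi

Δλ = 163.9840 − -149.1076 = 313.0916°; wrapped into (−180°, 180°]: -46.9084°.
Δφ = 52.4680 − 53.3136 = -0.8456°.
a = sin²(Δφ/2) + cos φ₁ · cos φ₂ · sin²(Δλ/2) = 0.057712.
c = 2·atan2(√a, √(1−a)) = 0.48521 rad → d = 6371·c ≈ 3091.28 km ≈ 1669.16 nmi.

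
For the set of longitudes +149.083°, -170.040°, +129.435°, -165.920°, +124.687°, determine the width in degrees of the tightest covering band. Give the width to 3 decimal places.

Sort the longitudes: -170.040°, -165.920°, +124.687°, +129.435°, +149.083°.
Eastward gaps between consecutive values (wrapping around): 4.120°, 290.607°, 4.748°, 19.648°, 40.877°.
Largest gap = 290.607° ⇒ minimal covering band is its complement: 360° − 290.607° = 69.393°.
Band runs from +124.687° eastward to -165.920°, crossing the antimeridian.

69.393°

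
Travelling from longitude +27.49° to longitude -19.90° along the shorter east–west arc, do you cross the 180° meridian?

No

Signed shortest Δλ = ((-19.90 − 27.49 + 180) mod 360) − 180 = -47.39°.
Going west by 47.39° from +27.49° reaches -19.90° without touching 180°.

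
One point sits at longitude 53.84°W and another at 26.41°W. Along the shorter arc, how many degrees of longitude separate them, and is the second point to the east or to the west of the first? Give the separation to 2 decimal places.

27.43° east

Raw difference: -26.41 − -53.84 = 27.43°.
Normalise into (−180°, 180°]: 27.43° stays 27.43°.
Positive ⇒ the second point lies to the east; separation 27.43°.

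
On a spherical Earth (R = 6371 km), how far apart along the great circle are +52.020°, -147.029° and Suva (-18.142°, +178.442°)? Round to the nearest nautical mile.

4583 nmi

Δλ = 178.442 − -147.029 = 325.471°; wrapped into (−180°, 180°]: -34.529°.
Δφ = -18.142 − 52.020 = -70.162°.
a = sin²(Δφ/2) + cos φ₁ · cos φ₂ · sin²(Δλ/2) = 0.381828.
c = 2·atan2(√a, √(1−a)) = 1.33219 rad → d = 6371·c ≈ 8487.41 km ≈ 4582.84 nmi.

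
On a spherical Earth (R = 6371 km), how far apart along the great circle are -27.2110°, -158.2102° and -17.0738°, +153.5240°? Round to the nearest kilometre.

Δλ = 153.5240 − -158.2102 = 311.7342°; wrapped into (−180°, 180°]: -48.2658°.
Δφ = -17.0738 − -27.2110 = 10.1372°.
a = sin²(Δφ/2) + cos φ₁ · cos φ₂ · sin²(Δλ/2) = 0.149916.
c = 2·atan2(√a, √(1−a)) = 0.79516 rad → d = 6371·c ≈ 5065.98 km.

5066 km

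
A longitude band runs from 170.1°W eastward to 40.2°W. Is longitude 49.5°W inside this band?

Band width going east from -170.1° to -40.2°: ((-40.2 − -170.1) mod 360) = 129.9°.
Offset of -49.5° east of the west edge: ((-49.5 − -170.1) mod 360) = 120.6°.
120.6° ≤ 129.9° ⇒ inside.

Yes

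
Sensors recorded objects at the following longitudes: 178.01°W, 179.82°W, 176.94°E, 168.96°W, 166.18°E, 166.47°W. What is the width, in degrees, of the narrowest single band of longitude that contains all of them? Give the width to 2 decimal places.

Sort the longitudes: -179.82°, -178.01°, -168.96°, -166.47°, +166.18°, +176.94°.
Eastward gaps between consecutive values (wrapping around): 1.81°, 9.05°, 2.49°, 332.65°, 10.76°, 3.24°.
Largest gap = 332.65° ⇒ minimal covering band is its complement: 360° − 332.65° = 27.35°.
Band runs from +166.18° eastward to -166.47°, crossing the antimeridian.

27.35°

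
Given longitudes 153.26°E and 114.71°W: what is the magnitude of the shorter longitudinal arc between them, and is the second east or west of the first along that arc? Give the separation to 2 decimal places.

Raw difference: -114.71 − 153.26 = -267.97°.
Normalise into (−180°, 180°]: -267.97° + 360° = 92.03°.
Positive ⇒ the second point lies to the east; separation 92.03°.

92.03° east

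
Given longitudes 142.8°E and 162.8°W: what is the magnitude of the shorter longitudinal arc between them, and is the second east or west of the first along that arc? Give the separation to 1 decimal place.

Raw difference: -162.8 − 142.8 = -305.6°.
Normalise into (−180°, 180°]: -305.6° + 360° = 54.4°.
Positive ⇒ the second point lies to the east; separation 54.4°.

54.4° east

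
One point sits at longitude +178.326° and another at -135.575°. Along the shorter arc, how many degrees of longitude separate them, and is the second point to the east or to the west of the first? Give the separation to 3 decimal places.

Raw difference: -135.575 − 178.326 = -313.901°.
Normalise into (−180°, 180°]: -313.901° + 360° = 46.099°.
Positive ⇒ the second point lies to the east; separation 46.099°.

46.099° east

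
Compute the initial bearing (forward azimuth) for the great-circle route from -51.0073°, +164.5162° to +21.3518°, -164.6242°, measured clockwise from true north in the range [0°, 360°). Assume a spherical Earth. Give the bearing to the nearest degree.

29°

Δλ = -164.6242 − 164.5162 = -329.1404°; wrapped into (−180°, 180°]: 30.8596°.
θ = atan2( sin Δλ · cos φ₂ , cos φ₁ · sin φ₂ − sin φ₁ · cos φ₂ · cos Δλ )
  = atan2(0.47773, 0.85049) = 29.323° → normalised to [0°, 360°): 29.323°.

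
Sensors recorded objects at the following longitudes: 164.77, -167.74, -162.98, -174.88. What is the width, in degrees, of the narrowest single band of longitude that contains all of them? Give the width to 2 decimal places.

Sort the longitudes: -174.88°, -167.74°, -162.98°, +164.77°.
Eastward gaps between consecutive values (wrapping around): 7.14°, 4.76°, 327.75°, 20.35°.
Largest gap = 327.75° ⇒ minimal covering band is its complement: 360° − 327.75° = 32.25°.
Band runs from +164.77° eastward to -162.98°, crossing the antimeridian.

32.25°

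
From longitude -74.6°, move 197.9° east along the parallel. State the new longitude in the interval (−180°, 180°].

Start at -74.6°; shift +197.9° → +123.3°.
+123.3° already lies in (−180°, 180°].

+123.3°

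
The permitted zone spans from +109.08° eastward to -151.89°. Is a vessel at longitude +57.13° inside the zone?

No

Band width going east from +109.08° to -151.89°: ((-151.89 − 109.08) mod 360) = 99.03°.
Offset of +57.13° east of the west edge: ((57.13 − 109.08) mod 360) = 308.05°.
308.05° > 99.03° ⇒ outside.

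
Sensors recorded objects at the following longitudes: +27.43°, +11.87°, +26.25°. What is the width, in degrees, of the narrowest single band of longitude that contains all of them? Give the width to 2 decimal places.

15.56°

Sort the longitudes: +11.87°, +26.25°, +27.43°.
Eastward gaps between consecutive values (wrapping around): 14.38°, 1.18°, 344.44°.
Largest gap = 344.44° ⇒ minimal covering band is its complement: 360° − 344.44° = 15.56°.
Band runs from +11.87° eastward to +27.43°.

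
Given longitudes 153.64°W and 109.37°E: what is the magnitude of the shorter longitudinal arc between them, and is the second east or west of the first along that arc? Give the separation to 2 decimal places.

96.99° west

Raw difference: 109.37 − -153.64 = 263.01°.
Normalise into (−180°, 180°]: 263.01° − 360° = -96.99°.
Negative ⇒ the second point lies to the west; separation 96.99°.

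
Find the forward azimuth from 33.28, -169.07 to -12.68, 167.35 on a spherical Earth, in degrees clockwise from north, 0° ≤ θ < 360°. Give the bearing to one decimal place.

Δλ = 167.35 − -169.07 = 336.42°; wrapped into (−180°, 180°]: -23.58°.
θ = atan2( sin Δλ · cos φ₂ , cos φ₁ · sin φ₂ − sin φ₁ · cos φ₂ · cos Δλ )
  = atan2(-0.39027, -0.67415) = -149.933° → normalised to [0°, 360°): 210.067°.

210.1°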